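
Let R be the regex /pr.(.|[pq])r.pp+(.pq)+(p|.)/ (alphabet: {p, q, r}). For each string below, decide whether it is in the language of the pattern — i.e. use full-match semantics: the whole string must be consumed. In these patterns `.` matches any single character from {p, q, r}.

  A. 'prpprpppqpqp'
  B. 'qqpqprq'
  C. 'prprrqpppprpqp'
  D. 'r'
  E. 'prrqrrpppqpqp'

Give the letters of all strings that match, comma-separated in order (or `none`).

A → match
B → no match — must start with 'pr'
C → match
D → no match — must start with 'pr'
E → match

A, C, E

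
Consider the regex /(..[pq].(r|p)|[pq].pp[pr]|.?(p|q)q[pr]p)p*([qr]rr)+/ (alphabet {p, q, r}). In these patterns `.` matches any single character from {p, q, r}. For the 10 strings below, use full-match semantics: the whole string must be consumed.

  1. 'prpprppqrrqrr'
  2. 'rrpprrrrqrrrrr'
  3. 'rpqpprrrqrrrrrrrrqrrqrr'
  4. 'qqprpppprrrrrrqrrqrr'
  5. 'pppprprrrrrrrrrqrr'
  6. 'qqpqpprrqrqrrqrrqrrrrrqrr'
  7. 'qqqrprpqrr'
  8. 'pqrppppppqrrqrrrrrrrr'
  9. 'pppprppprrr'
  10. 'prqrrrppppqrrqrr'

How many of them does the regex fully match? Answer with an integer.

1 → match
2 → match
3 → match
4 → match
5 → match
6 → no match
7 → no match
8 → match
9 → match
10 → no match
Total matched: 7

7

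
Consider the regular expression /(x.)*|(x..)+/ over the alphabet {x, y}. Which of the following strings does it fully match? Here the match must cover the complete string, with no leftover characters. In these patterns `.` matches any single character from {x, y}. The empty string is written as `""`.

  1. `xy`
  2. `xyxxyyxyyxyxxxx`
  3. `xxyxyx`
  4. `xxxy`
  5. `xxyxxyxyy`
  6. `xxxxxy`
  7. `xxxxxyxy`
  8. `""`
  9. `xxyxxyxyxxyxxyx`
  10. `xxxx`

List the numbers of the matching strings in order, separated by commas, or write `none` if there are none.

1, 2, 3, 4, 5, 6, 7, 8, 9, 10

1 → match
2 → match
3 → match
4 → match
5 → match
6 → match
7 → match
8 → match
9 → match
10 → match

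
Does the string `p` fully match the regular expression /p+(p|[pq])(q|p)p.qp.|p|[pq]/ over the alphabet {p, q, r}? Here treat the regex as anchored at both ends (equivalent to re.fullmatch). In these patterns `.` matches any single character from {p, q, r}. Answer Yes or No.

Yes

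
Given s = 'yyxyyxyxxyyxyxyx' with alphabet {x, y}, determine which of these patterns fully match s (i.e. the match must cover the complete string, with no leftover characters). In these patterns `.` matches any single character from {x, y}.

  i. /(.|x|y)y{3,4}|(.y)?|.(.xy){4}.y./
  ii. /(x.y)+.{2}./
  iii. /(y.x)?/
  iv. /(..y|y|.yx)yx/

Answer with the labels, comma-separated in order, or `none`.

i → match
ii → no match — must start with 'x'
iii → no match
iv → no match

i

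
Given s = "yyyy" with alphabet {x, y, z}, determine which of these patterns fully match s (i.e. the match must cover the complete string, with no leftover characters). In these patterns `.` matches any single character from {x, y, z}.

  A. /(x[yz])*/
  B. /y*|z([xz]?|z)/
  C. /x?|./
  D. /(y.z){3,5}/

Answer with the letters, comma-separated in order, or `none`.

B

A → no match
B → match
C → no match
D → no match — must end with "z"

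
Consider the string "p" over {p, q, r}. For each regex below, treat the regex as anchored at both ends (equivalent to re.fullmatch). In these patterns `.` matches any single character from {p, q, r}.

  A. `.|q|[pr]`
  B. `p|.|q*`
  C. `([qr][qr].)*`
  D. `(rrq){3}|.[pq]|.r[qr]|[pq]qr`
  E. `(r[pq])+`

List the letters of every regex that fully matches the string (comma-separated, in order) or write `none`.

A, B

A → match
B → match
C → no match
D → no match
E → no match — must start with "r"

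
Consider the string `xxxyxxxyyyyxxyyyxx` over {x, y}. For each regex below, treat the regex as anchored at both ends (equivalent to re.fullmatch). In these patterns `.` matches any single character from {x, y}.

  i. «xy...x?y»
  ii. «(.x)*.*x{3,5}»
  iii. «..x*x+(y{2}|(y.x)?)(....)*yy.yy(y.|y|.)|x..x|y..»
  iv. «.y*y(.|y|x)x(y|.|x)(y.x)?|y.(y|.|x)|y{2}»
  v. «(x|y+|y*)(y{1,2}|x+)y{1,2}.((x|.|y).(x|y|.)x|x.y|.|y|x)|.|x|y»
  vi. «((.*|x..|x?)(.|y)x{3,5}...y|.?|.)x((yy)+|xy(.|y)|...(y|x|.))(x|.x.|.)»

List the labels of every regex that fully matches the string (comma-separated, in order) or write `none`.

i → no match — must start with `xy`
ii → no match
iii → no match
iv → no match
v → no match
vi → match

vi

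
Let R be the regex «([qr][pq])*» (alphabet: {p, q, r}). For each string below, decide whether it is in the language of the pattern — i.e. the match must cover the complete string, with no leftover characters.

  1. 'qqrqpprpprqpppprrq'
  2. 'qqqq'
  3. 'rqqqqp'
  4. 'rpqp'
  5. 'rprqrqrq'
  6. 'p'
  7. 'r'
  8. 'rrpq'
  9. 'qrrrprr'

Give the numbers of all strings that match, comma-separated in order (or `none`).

1 → no match
2. 'qqqq' → match
3. 'rqqqqp' → match
4. 'rpqp' → match
5. 'rprqrqrq' → match
6. 'p' → no match
7. 'r' → no match
8. 'rrpq' → no match
9. 'qrrrprr' → no match

2, 3, 4, 5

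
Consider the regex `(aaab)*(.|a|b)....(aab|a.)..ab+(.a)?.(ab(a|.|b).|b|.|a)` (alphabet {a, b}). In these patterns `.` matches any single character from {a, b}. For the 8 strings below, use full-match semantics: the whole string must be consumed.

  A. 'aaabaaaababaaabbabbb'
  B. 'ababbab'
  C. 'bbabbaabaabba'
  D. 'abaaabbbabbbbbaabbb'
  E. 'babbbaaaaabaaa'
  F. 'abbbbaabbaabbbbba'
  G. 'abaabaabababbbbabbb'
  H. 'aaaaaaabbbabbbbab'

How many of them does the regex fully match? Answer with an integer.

5

A → match
B → no match
C → match
D → no match
E → no match
F → match
G → match
H → match
Total matched: 5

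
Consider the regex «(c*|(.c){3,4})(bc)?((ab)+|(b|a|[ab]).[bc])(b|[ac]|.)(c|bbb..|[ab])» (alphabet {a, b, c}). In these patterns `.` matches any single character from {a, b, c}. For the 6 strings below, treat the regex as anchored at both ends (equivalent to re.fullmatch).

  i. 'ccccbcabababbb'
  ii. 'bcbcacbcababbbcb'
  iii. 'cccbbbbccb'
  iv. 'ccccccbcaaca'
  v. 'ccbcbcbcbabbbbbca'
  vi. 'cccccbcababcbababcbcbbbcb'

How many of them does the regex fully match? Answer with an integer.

3

i → match
ii → match
iii. 'cccbbbbccb' → no match
iv. 'ccccccbcaaca' → no match
v → match
vi → no match
Total matched: 3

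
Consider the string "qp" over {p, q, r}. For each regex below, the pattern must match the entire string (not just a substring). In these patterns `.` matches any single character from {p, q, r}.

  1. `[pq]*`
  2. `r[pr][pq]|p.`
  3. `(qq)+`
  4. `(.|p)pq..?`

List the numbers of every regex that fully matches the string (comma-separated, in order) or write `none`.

1 → match
2 → no match
3 → no match — must start with "qq"
4 → no match

1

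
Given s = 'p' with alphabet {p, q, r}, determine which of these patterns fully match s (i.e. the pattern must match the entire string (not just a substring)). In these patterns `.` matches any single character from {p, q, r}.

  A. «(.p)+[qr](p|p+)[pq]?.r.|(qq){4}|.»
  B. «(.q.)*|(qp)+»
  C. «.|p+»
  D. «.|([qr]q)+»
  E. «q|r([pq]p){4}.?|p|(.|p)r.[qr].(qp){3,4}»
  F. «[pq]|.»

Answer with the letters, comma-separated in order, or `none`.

A → match
B → no match
C → match
D → match
E → match
F → match

A, C, D, E, F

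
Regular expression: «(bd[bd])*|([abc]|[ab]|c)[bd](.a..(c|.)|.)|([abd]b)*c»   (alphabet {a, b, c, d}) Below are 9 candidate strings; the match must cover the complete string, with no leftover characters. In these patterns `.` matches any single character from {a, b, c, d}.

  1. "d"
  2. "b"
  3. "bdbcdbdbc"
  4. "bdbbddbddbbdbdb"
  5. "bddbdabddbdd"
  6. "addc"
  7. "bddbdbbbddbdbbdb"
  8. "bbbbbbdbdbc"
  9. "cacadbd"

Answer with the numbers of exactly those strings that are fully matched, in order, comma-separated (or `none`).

1 → no match
2 → no match
3 → no match
4 → no match
5 → no match
6 → no match
7 → no match
8 → match
9 → no match

8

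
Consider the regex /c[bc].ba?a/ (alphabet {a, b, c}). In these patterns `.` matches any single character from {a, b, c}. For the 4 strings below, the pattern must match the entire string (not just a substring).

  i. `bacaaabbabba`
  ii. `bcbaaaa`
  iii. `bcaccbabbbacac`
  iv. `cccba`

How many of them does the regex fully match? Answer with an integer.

1

i. `bacaaabbabba` → no match — must start with `c`
ii. `bcbaaaa` → no match — must start with `c`
iii → no match — must start with `c`
iv. `cccba` → match
Total matched: 1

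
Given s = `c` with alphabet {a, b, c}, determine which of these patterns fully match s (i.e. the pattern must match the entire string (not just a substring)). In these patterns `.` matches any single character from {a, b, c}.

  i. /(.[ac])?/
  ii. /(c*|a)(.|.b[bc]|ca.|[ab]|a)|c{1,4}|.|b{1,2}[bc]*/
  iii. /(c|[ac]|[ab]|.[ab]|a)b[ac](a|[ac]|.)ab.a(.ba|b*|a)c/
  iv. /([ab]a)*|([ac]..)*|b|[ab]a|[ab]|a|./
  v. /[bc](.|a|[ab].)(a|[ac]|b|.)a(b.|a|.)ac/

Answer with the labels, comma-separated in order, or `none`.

i → no match
ii → match
iii → no match
iv → match
v → no match — must end with `ac`

ii, iv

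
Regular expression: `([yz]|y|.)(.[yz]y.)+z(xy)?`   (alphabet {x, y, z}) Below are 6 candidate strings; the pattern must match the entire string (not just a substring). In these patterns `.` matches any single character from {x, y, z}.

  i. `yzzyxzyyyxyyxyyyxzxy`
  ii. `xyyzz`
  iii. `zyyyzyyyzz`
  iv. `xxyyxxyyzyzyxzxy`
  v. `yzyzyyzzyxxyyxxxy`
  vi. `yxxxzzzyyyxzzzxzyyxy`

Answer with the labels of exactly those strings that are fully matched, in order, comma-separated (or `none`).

i, iii, iv

i → match
ii → no match
iii → match
iv → match
v → no match
vi → no match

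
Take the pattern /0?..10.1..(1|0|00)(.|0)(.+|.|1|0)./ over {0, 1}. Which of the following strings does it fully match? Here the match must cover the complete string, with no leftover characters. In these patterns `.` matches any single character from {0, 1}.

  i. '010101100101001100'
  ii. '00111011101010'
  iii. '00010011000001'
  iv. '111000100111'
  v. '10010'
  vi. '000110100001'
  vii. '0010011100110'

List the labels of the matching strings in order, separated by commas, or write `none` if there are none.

i → match
ii → no match
iii → match
iv → no match
v → no match
vi → no match
vii → match

i, iii, vii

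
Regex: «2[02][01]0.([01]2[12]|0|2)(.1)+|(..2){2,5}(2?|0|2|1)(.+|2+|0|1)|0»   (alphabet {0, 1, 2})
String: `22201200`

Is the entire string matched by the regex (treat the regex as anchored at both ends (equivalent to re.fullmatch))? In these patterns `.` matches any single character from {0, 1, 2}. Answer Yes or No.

Yes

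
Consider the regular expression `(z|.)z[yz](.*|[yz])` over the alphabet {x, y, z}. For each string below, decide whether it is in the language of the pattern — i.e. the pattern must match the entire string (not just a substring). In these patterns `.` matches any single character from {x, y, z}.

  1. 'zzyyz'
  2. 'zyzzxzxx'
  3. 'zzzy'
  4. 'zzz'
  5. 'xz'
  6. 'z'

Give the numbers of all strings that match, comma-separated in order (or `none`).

1, 3, 4

1 → match
2 → no match
3 → match
4 → match
5 → no match
6 → no match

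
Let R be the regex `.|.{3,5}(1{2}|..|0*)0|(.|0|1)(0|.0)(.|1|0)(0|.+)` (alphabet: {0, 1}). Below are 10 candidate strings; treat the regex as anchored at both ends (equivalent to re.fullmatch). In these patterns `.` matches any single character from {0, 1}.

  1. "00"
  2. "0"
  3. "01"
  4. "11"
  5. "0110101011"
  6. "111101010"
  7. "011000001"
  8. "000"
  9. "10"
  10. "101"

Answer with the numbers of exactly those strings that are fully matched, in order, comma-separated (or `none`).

1 → no match
2 → match
3 → no match
4 → no match
5 → no match
6 → no match
7 → no match
8 → no match
9 → no match
10 → no match

2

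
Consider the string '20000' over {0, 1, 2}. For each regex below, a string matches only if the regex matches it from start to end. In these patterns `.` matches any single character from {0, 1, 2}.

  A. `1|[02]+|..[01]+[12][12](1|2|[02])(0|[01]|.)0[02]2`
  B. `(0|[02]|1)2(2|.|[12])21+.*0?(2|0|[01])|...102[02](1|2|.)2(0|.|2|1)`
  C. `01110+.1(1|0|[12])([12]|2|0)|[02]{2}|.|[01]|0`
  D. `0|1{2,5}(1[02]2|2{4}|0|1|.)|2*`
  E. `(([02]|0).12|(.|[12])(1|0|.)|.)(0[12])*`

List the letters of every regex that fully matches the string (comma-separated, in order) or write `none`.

A

A → match
B → no match
C → no match
D → no match
E → no match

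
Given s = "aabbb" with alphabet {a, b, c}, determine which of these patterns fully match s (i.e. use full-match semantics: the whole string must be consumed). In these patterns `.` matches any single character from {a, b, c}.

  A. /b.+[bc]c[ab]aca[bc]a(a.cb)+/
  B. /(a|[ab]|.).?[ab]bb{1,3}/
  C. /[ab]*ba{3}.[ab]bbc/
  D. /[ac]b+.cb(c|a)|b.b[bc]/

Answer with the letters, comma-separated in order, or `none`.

B

A → no match — must start with "b"
B → match
C → no match — must end with "bbc"
D → no match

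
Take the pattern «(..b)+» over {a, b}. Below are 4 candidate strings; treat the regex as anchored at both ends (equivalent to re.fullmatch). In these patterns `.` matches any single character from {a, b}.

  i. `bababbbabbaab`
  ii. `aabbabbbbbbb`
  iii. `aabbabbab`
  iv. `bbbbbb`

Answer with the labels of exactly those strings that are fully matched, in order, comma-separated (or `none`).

i → no match
ii → match
iii → match
iv → match

ii, iii, iv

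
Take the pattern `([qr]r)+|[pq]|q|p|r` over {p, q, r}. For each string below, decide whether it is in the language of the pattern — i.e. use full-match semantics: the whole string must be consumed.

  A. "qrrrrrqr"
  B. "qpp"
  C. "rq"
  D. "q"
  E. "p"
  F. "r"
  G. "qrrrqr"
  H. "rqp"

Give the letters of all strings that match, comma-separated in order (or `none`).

A → match
B → no match
C → no match
D → match
E → match
F → match
G → match
H → no match

A, D, E, F, G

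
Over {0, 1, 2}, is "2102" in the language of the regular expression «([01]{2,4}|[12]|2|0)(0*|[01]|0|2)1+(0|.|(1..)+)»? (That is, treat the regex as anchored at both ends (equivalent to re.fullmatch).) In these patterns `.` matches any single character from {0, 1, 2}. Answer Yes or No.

No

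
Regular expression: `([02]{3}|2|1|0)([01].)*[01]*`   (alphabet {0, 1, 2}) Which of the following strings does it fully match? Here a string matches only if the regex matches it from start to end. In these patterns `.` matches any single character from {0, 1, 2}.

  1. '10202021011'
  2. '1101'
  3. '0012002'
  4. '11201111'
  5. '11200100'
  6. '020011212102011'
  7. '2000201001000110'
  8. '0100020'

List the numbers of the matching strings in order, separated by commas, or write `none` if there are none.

1, 2, 4, 5, 7

1. '10202021011' → match
2. '1101' → match
3. '0012002' → no match
4. '11201111' → match
5. '11200100' → match
6 → no match
7 → match
8. '0100020' → no match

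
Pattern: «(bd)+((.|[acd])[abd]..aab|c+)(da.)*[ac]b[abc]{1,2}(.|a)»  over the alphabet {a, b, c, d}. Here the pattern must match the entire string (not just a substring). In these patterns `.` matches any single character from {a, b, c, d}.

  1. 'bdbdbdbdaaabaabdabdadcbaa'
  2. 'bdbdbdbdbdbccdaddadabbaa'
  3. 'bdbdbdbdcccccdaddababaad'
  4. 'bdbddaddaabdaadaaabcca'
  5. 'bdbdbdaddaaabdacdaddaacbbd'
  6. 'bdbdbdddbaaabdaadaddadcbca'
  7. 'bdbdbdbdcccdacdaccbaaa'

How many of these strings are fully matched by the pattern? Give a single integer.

1 → match
2 → no match
3 → match
4 → match
5 → match
6 → match
7 → match
Total matched: 6

6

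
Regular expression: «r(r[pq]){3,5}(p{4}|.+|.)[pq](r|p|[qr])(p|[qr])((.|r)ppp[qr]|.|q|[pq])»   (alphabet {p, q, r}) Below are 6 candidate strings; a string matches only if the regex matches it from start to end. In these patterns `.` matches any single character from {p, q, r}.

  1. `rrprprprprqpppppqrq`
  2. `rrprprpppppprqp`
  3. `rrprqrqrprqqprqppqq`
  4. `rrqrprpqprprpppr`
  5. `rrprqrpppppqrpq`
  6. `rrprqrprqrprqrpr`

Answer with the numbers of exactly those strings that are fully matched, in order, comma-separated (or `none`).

1 → match
2 → match
3 → match
4 → match
5 → match
6 → match

1, 2, 3, 4, 5, 6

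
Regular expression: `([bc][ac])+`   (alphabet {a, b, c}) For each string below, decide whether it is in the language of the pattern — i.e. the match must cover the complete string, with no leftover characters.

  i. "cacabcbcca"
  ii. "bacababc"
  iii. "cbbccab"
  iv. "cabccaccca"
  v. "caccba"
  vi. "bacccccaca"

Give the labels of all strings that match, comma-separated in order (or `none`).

i → match
ii → match
iii → no match
iv → match
v → match
vi → match

i, ii, iv, v, vi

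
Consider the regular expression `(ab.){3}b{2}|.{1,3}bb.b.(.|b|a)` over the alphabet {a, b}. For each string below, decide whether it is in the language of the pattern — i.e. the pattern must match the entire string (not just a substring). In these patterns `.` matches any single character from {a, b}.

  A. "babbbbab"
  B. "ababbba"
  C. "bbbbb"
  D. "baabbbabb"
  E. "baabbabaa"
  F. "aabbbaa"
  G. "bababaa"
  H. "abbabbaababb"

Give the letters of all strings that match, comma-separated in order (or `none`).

A → match
B → no match
C → no match
D → no match
E → match
F → no match
G → no match
H → no match

A, E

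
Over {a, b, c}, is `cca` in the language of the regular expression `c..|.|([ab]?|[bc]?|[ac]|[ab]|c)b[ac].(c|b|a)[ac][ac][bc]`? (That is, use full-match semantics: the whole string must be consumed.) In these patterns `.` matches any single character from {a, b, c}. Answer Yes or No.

Yes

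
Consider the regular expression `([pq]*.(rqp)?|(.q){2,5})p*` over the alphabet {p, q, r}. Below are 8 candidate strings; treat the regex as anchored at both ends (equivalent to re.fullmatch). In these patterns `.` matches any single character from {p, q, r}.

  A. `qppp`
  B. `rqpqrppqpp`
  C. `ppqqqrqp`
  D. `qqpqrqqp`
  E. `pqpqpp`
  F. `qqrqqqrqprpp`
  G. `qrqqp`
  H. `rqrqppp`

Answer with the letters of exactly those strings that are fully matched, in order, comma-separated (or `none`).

A, C, E, H

A → match
B → no match
C → match
D → no match
E → match
F → no match
G → no match
H → match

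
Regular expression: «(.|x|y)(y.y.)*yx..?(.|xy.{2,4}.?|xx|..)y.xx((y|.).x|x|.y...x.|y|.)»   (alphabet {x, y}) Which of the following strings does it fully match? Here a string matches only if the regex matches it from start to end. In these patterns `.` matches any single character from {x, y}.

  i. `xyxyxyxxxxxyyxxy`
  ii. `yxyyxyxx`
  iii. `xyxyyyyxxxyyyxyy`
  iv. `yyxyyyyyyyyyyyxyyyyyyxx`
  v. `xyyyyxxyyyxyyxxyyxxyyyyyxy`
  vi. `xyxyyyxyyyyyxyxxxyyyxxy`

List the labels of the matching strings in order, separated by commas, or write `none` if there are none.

i → match
ii → no match
iii → no match
iv → no match
v → no match
vi → match

i, vi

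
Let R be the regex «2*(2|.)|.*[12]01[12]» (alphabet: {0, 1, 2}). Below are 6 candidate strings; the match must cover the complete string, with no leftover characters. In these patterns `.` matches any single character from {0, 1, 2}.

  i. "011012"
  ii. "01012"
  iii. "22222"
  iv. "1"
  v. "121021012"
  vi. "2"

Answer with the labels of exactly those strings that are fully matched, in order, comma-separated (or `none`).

i → match
ii → match
iii → match
iv → match
v → match
vi → match

i, ii, iii, iv, v, vi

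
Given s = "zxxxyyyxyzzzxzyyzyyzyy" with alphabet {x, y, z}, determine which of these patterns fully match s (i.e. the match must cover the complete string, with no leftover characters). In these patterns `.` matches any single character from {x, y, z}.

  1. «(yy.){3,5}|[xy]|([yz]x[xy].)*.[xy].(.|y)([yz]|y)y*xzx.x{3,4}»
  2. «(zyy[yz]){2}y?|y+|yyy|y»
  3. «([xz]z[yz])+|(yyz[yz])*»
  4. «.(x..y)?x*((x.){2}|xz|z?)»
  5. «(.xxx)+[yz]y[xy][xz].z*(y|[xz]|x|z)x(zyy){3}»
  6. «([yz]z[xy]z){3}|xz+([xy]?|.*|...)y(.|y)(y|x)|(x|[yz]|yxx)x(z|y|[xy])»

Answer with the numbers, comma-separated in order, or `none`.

5

1 → no match
2 → no match
3 → no match
4 → no match
5 → match
6 → no match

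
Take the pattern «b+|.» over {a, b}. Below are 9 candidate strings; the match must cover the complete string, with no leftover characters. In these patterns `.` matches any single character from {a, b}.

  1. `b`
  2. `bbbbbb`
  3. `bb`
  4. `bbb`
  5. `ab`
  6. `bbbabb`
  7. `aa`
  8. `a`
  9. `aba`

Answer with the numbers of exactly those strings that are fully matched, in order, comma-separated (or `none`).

1 → match
2 → match
3 → match
4 → match
5 → no match
6 → no match
7 → no match
8 → match
9 → no match

1, 2, 3, 4, 8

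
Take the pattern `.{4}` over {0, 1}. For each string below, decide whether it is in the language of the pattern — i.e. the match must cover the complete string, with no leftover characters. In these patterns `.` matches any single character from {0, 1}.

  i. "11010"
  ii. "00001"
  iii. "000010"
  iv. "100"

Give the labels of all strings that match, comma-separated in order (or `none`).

i → no match
ii → no match
iii → no match
iv → no match

none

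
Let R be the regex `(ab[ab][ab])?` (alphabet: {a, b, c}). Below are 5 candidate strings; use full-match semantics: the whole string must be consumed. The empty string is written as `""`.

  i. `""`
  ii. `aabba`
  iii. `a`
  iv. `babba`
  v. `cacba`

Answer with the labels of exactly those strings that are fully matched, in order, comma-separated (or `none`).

i

i → match
ii → no match
iii → no match
iv → no match
v → no match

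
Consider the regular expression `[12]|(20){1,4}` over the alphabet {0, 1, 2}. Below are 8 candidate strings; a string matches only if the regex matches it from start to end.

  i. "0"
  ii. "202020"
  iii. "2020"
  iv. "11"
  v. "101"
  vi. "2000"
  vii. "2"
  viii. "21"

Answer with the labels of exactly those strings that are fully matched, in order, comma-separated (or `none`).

ii, iii, vii

i → no match
ii → match
iii → match
iv → no match
v → no match
vi → no match
vii → match
viii → no match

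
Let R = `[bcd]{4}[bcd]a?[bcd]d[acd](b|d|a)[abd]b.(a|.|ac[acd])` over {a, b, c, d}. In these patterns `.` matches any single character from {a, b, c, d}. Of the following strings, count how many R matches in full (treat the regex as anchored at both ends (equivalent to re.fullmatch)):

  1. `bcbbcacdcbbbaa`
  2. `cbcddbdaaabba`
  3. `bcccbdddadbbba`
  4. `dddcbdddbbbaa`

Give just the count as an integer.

1 → match
2 → match
3 → no match
4 → match
Total matched: 3

3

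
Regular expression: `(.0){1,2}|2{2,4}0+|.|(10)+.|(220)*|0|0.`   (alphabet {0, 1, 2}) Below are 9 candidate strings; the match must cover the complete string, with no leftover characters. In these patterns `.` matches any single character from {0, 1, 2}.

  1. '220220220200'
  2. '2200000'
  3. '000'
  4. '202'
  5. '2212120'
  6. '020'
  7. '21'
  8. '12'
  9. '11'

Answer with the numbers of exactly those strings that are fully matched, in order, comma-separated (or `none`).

1 → no match
2 → match
3 → no match
4 → no match
5 → no match
6 → no match
7 → no match
8 → no match
9 → no match

2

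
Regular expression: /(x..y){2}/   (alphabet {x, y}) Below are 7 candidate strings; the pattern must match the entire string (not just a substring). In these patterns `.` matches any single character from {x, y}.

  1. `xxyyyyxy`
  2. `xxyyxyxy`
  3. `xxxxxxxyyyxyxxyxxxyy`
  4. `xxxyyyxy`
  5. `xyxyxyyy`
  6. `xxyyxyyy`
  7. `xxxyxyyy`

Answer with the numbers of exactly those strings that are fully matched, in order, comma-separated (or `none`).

2, 5, 6, 7

1. `xxyyyyxy` → no match
2. `xxyyxyxy` → match
3 → no match
4. `xxxyyyxy` → no match
5. `xyxyxyyy` → match
6. `xxyyxyyy` → match
7. `xxxyxyyy` → match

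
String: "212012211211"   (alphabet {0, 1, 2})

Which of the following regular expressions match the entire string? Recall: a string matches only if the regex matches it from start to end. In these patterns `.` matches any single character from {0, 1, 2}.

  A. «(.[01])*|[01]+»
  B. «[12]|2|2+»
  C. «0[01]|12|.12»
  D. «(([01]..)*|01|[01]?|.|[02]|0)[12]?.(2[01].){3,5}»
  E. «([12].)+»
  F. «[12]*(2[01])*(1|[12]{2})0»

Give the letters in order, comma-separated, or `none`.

E

A → no match
B → no match
C → no match
D → no match
E → match
F → no match — must end with "0"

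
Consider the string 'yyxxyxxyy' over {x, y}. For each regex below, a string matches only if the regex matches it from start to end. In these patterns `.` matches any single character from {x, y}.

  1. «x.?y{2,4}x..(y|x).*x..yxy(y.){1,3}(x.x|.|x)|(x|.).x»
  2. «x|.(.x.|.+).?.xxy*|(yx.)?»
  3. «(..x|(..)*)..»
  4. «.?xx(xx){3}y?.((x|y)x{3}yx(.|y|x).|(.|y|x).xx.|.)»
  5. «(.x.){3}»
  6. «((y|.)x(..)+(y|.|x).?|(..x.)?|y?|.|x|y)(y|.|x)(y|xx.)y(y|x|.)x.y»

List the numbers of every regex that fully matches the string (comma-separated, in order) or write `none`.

1 → no match
2 → match
3 → no match
4 → no match
5 → no match
6 → no match

2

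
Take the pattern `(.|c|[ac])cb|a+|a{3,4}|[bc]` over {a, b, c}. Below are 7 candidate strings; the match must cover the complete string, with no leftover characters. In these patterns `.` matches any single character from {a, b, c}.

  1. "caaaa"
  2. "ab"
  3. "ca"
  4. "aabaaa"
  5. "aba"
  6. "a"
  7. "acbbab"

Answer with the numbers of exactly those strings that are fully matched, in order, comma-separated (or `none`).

6

1. "caaaa" → no match
2. "ab" → no match
3. "ca" → no match
4. "aabaaa" → no match
5. "aba" → no match
6. "a" → match
7. "acbbab" → no match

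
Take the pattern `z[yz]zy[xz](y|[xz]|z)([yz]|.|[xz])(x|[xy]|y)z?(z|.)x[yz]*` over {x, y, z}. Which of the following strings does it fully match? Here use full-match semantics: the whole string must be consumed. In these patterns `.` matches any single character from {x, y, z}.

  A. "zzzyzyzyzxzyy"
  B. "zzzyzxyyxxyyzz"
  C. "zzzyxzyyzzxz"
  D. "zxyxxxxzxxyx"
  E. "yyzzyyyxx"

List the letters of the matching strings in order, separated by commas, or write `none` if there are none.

A, B, C

A → match
B → match
C. "zzzyxzyyzzxz" → match
D. "zxyxxxxzxxyx" → no match
E. "yyzzyyyxx" → no match — must start with "z"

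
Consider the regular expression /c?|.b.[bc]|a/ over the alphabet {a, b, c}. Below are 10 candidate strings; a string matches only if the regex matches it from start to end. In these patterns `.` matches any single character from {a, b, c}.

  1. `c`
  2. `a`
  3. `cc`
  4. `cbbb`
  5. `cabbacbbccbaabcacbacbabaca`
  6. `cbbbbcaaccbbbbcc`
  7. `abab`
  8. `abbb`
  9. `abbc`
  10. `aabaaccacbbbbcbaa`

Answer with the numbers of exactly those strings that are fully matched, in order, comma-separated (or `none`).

1 → match
2 → match
3 → no match
4 → match
5 → no match
6 → no match
7 → match
8 → match
9 → match
10 → no match

1, 2, 4, 7, 8, 9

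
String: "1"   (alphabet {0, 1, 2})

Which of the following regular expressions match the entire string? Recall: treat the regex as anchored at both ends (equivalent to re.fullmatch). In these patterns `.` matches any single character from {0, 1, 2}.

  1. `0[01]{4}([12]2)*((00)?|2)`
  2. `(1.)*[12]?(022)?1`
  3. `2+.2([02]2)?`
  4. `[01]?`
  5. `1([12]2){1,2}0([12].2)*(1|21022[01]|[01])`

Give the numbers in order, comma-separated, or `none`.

1 → no match — must start with "0"
2 → match
3 → no match — must start with "2"
4 → match
5 → no match

2, 4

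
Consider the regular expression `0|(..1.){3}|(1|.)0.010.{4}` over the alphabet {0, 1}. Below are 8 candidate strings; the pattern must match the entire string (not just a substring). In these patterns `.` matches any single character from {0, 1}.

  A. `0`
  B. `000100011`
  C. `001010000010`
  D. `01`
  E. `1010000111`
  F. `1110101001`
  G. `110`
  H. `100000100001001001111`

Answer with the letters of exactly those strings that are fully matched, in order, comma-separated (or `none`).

A → match
B → no match
C → no match
D → no match
E → no match
F → no match
G → no match
H → no match

A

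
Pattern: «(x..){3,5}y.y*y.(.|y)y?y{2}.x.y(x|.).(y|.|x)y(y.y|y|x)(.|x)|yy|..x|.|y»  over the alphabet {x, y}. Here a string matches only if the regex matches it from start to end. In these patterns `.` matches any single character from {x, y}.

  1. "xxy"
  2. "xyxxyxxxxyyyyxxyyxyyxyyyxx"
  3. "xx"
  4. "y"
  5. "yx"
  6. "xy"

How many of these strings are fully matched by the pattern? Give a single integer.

1

1 → no match
2 → no match
3 → no match
4 → match
5 → no match
6 → no match
Total matched: 1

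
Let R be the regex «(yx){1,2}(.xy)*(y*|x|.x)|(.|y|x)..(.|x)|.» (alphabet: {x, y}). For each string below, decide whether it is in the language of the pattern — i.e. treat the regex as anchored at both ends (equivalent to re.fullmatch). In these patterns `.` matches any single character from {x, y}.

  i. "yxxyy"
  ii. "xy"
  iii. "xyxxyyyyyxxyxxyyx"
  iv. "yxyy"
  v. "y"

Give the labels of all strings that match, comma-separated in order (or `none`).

iv, v

i → no match
ii → no match
iii → no match
iv → match
v → match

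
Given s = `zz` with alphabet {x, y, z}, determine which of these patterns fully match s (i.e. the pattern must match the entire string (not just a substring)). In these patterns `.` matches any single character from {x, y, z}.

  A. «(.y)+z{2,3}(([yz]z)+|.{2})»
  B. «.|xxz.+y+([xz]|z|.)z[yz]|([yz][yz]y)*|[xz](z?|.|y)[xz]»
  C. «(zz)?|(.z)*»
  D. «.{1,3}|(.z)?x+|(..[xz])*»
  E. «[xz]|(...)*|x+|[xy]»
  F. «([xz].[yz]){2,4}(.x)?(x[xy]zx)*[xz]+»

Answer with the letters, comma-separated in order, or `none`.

B, C, D

A → no match
B → match
C → match
D → match
E → no match
F → no match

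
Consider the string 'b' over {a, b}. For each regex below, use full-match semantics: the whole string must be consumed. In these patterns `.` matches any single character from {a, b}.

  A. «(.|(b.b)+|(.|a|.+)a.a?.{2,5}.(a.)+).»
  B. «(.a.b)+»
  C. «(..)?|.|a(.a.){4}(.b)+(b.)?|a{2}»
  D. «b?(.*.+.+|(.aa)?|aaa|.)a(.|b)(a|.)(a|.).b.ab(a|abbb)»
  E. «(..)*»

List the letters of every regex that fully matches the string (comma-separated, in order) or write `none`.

A → no match
B → no match
C → match
D → no match
E → no match

C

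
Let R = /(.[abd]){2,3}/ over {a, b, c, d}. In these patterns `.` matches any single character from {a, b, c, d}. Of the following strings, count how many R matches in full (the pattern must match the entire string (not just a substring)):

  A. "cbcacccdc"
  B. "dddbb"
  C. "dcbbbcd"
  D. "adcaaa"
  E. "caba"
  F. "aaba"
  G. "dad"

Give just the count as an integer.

3

A → no match
B → no match
C → no match
D → match
E → match
F → match
G → no match
Total matched: 3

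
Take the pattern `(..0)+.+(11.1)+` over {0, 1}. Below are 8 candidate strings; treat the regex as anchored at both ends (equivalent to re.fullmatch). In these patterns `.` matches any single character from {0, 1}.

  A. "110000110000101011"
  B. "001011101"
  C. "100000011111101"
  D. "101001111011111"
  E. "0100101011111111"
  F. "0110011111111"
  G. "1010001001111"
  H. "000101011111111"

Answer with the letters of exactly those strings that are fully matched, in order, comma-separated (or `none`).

C, E, H

A → no match
B → no match
C → match
D → no match
E → match
F → no match
G → no match
H → match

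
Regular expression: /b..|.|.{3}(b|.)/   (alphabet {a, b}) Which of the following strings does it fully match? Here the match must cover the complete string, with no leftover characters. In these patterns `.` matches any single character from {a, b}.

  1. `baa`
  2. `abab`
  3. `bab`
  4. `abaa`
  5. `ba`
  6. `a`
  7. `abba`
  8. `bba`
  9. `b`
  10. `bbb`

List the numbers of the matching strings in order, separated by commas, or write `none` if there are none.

1 → match
2 → match
3 → match
4 → match
5 → no match
6 → match
7 → match
8 → match
9 → match
10 → match

1, 2, 3, 4, 6, 7, 8, 9, 10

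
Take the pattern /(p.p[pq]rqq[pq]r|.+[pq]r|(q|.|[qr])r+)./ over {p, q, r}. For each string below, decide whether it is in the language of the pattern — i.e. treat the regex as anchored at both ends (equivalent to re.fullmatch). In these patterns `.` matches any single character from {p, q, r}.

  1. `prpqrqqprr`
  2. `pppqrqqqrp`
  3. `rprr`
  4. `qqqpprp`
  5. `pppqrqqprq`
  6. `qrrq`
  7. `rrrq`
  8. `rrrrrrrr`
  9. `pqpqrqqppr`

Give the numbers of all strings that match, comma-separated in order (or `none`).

1 → match
2 → match
3 → match
4 → match
5 → match
6 → match
7 → match
8 → match
9 → no match

1, 2, 3, 4, 5, 6, 7, 8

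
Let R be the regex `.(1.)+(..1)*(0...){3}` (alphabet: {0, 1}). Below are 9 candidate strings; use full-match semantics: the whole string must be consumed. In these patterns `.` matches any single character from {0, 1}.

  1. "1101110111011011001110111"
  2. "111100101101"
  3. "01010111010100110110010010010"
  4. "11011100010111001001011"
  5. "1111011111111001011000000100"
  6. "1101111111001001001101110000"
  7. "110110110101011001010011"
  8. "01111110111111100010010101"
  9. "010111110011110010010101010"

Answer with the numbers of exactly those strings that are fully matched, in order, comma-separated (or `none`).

1, 5, 6

1 → match
2 → no match
3 → no match
4 → no match
5 → match
6 → match
7 → no match
8 → no match
9 → no match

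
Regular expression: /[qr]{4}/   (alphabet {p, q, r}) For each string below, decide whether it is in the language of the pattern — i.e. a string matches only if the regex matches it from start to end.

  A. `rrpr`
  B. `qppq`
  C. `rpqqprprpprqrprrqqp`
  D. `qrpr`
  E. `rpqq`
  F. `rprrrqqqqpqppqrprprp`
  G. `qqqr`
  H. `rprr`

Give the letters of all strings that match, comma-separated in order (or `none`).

G

A. `rrpr` → no match
B. `qppq` → no match
C → no match
D. `qrpr` → no match
E. `rpqq` → no match
F → no match
G. `qqqr` → match
H. `rprr` → no match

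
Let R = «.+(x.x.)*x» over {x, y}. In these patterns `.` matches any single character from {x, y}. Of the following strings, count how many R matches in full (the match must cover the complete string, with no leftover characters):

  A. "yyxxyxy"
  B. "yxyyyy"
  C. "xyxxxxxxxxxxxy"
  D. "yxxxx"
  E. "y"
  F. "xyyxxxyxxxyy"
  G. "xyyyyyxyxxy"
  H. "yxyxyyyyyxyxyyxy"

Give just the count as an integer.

1

A → no match — must end with "x"
B → no match — must end with "x"
C → no match — must end with "x"
D → match
E → no match — must end with "x"
F → no match — must end with "x"
G → no match — must end with "x"
H → no match — must end with "x"
Total matched: 1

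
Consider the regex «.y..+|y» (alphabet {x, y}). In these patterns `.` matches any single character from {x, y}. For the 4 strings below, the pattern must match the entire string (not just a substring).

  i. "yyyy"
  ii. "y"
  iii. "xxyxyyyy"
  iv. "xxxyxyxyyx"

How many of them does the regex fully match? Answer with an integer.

i → match
ii → match
iii → no match
iv → no match
Total matched: 2

2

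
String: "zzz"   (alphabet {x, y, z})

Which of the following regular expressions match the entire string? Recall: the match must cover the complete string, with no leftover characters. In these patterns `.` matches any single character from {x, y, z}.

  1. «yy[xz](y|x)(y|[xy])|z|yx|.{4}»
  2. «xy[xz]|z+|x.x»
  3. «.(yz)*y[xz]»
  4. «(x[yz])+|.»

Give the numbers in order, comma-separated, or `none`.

2

1 → no match
2 → match
3 → no match
4 → no match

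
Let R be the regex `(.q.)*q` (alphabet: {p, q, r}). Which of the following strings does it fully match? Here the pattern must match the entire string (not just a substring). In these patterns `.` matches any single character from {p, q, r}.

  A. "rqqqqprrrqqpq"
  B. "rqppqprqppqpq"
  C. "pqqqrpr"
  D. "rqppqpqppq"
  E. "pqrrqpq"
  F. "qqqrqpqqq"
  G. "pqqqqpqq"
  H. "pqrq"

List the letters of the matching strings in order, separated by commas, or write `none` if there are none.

B, E, H

A → no match
B → match
C → no match — must end with "q"
D → no match
E → match
F → no match
G → no match
H → match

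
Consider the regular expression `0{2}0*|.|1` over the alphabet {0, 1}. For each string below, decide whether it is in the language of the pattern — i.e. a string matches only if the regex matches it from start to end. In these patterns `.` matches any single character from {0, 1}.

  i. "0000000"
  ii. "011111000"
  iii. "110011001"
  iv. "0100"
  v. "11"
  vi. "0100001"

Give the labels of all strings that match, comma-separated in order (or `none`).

i. "0000000" → match
ii. "011111000" → no match
iii. "110011001" → no match
iv. "0100" → no match
v. "11" → no match
vi. "0100001" → no match

i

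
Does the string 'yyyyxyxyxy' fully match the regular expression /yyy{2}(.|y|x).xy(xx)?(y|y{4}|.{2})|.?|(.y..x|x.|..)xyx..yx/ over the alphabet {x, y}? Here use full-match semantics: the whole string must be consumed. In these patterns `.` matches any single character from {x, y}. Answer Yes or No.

Yes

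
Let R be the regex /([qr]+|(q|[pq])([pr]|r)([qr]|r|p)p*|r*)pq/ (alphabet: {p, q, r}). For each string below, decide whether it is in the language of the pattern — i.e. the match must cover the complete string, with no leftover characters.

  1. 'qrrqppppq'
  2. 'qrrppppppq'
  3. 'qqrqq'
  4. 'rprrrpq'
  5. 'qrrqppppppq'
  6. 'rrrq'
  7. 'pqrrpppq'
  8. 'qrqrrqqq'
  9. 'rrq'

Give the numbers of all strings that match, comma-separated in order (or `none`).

1 → no match
2 → match
3 → no match — must end with 'pq'
4 → no match
5 → no match
6 → no match — must end with 'pq'
7 → no match
8 → no match — must end with 'pq'
9 → no match — must end with 'pq'

2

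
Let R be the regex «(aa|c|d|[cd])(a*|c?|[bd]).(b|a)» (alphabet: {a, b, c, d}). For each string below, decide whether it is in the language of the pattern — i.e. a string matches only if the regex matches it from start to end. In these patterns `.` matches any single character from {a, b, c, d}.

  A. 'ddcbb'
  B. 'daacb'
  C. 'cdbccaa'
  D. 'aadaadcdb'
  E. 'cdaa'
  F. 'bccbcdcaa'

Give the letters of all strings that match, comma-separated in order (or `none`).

A → no match
B → match
C → no match
D → no match
E → match
F → no match

B, E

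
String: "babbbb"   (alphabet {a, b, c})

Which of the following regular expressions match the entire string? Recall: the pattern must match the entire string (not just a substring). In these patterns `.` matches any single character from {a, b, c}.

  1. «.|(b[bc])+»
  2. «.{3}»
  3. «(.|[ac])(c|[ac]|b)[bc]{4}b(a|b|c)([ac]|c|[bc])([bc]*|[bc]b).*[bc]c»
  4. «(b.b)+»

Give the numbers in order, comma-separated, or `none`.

4

1 → no match
2 → no match
3 → no match — must end with "c"
4 → match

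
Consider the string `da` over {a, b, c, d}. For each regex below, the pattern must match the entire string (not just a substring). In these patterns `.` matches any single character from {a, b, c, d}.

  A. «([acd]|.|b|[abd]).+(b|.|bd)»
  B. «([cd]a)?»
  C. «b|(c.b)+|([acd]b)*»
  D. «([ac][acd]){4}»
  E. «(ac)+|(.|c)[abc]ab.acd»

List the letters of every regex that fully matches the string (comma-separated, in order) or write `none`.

A → no match
B → match
C → no match
D → no match
E → no match

B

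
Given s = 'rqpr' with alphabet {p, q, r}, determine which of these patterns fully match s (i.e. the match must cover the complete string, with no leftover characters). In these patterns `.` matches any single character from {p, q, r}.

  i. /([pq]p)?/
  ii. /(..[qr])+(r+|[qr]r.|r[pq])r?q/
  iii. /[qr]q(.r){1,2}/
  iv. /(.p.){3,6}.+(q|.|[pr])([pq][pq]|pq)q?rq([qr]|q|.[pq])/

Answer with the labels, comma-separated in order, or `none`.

i → no match
ii → no match — must end with 'q'
iii → match
iv → no match

iii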